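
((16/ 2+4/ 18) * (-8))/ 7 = -9.40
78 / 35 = 2.23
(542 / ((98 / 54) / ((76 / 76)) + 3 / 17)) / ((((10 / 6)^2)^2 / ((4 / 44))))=10075509 / 3141875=3.21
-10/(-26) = 5/13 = 0.38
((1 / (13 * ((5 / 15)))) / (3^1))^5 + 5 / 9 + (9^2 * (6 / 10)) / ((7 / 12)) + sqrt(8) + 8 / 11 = 2 * sqrt(2) + 108836749262 / 1286530245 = 87.43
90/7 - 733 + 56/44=-55353/77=-718.87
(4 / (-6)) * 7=-14 / 3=-4.67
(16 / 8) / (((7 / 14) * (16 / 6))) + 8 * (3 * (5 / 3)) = 83 / 2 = 41.50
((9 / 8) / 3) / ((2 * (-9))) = -1 / 48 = -0.02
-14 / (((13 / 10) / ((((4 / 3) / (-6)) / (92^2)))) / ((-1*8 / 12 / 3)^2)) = 70 / 5013333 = 0.00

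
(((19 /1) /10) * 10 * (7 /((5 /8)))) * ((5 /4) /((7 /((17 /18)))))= 323 /9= 35.89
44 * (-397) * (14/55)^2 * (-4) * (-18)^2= 403377408/275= 1466826.94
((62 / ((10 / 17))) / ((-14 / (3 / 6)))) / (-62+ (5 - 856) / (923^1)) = 0.06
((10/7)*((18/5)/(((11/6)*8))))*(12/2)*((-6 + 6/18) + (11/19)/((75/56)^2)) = -10280322/914375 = -11.24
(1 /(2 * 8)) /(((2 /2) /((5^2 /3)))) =25 /48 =0.52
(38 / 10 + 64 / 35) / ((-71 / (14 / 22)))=-197 / 3905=-0.05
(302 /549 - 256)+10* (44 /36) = -133532 /549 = -243.23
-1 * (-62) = 62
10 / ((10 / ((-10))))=-10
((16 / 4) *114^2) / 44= 12996 / 11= 1181.45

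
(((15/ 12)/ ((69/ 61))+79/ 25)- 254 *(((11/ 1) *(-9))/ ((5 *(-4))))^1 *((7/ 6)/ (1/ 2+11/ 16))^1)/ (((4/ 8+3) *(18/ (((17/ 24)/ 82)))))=-2743478513/ 16254302400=-0.17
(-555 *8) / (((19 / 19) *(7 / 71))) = -315240 / 7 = -45034.29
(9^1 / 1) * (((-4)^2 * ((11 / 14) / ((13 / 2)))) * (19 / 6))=5016 / 91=55.12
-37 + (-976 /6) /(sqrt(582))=-37- 244*sqrt(582) /873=-43.74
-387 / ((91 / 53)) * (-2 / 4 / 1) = 20511 / 182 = 112.70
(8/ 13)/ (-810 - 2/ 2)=-8/ 10543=-0.00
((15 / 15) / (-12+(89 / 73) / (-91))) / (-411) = 6643 / 32799855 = 0.00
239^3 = 13651919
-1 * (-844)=844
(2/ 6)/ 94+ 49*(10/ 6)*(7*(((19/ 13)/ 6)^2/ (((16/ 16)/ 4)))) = 58198331/ 428922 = 135.69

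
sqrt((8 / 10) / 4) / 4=sqrt(5) / 20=0.11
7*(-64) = -448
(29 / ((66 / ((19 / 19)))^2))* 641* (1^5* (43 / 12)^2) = 34371061 / 627264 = 54.80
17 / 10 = 1.70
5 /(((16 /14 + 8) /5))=175 /64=2.73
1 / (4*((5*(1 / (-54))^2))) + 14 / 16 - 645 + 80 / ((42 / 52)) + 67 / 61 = -398.18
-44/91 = -0.48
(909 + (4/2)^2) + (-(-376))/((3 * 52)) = 35701/39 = 915.41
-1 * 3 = -3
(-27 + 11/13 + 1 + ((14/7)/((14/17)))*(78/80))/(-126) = 27647/152880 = 0.18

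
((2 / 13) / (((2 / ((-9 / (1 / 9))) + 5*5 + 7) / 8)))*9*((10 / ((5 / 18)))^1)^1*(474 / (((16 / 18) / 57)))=6381543528 / 16835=379064.06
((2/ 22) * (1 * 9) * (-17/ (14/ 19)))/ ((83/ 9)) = -26163/ 12782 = -2.05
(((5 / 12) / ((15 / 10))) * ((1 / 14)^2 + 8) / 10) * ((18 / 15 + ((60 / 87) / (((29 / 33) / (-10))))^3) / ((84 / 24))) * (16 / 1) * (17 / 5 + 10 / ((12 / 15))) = -39746580674191206 / 5100609977575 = -7792.52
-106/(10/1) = -53/5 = -10.60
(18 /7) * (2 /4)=1.29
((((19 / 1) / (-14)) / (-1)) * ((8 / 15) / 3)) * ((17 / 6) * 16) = 10.94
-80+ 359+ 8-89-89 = 109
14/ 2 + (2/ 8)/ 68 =1905/ 272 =7.00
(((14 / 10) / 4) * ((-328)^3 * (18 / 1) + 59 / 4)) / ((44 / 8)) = -3556985159 / 88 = -40420285.90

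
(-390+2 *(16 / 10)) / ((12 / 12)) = -1934 / 5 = -386.80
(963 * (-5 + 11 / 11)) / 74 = -1926 / 37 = -52.05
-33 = -33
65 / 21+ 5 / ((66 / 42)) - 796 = -182426 / 231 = -789.72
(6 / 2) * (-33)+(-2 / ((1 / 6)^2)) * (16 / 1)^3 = -295011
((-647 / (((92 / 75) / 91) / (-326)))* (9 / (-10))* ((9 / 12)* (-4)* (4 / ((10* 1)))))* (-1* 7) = -5441471217 / 46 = -118292852.54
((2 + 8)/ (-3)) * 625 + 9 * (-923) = -31171/ 3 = -10390.33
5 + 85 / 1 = 90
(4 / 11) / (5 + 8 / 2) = 4 / 99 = 0.04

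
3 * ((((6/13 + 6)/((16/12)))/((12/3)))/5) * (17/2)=3213/520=6.18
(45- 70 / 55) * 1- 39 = 52 / 11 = 4.73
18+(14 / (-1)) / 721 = 1852 / 103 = 17.98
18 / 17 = 1.06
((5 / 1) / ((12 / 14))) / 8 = 35 / 48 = 0.73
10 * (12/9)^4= 2560/81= 31.60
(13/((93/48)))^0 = 1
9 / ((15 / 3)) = 9 / 5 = 1.80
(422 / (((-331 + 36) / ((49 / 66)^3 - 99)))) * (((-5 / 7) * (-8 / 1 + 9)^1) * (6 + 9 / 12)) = -5980680005 / 8795248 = -679.99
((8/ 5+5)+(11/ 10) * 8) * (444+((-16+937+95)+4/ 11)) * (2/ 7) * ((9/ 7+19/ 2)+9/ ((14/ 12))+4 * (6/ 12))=658624/ 5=131724.80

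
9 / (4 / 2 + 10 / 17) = 153 / 44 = 3.48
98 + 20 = 118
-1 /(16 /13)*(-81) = 1053 /16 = 65.81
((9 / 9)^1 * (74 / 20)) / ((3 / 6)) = 37 / 5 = 7.40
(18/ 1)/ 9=2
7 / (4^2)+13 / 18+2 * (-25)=-7033 / 144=-48.84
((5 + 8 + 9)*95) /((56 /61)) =63745 /28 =2276.61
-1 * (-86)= 86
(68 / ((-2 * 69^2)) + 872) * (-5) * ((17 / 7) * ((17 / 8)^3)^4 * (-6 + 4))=179544051.99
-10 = -10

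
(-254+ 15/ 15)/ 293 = -253/ 293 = -0.86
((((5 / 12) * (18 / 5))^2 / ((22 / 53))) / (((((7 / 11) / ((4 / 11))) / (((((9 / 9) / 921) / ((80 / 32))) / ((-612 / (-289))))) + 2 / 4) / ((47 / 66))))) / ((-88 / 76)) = -2413779 / 6178651072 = -0.00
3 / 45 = 1 / 15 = 0.07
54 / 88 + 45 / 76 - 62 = -12706 / 209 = -60.79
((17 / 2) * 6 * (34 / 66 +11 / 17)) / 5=652 / 55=11.85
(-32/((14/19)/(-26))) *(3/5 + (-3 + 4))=63232/35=1806.63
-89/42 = -2.12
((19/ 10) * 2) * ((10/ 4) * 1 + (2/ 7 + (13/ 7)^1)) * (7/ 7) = 247/ 14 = 17.64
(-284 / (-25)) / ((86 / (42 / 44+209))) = 327949 / 11825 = 27.73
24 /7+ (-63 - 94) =-1075 /7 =-153.57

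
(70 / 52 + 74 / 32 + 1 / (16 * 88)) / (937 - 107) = 807 / 183040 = 0.00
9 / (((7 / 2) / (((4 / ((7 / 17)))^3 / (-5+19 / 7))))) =-1031.30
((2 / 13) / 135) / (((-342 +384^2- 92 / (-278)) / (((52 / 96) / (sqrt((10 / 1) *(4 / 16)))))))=139 *sqrt(10) / 165636025200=0.00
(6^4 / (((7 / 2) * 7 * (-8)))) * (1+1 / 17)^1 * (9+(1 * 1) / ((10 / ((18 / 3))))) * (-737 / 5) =206312832 / 20825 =9906.98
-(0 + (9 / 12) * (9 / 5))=-27 / 20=-1.35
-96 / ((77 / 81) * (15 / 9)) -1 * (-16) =-17168 / 385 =-44.59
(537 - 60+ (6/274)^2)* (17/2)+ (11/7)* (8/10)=2664290381/656915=4055.76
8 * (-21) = -168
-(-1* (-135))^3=-2460375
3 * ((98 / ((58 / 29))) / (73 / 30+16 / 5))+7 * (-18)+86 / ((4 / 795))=5743497 / 338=16992.59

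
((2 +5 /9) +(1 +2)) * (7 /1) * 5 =1750 /9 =194.44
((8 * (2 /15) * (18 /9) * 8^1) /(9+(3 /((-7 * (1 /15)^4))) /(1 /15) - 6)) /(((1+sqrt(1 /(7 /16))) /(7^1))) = 10976 /38443005 - 6272 * sqrt(7) /38443005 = -0.00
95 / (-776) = -95 / 776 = -0.12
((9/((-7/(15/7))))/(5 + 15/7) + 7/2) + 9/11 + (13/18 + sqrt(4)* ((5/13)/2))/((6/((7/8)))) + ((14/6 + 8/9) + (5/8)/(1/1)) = 7.94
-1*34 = -34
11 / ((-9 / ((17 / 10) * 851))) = -159137 / 90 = -1768.19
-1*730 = -730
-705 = -705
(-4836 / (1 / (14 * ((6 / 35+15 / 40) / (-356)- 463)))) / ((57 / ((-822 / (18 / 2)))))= -2548097685523 / 50730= -50228615.92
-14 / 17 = -0.82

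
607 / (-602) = -607 / 602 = -1.01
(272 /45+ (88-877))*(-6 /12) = 35233 /90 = 391.48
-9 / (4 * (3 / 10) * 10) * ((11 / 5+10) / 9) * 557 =-33977 / 60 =-566.28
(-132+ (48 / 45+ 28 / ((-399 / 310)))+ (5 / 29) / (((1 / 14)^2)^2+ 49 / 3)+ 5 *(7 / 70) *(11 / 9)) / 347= -747105087367 / 1704821434290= -0.44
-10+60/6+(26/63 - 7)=-415/63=-6.59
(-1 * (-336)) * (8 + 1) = 3024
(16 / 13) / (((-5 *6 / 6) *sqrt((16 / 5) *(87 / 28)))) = -8 *sqrt(3045) / 5655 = -0.08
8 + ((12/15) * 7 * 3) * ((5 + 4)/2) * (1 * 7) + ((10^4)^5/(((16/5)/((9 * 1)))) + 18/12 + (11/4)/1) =281250000000000000541.45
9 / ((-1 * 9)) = -1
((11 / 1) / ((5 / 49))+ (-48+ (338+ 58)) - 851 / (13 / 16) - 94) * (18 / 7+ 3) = -133689 / 35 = -3819.69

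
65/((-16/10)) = -325/8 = -40.62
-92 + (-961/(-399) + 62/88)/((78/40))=-15474467/171171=-90.40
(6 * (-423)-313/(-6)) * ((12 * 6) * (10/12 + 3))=-686090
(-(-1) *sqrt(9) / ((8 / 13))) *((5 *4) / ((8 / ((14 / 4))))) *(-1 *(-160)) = 6825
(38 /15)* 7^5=638666 /15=42577.73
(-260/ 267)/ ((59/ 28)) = -7280/ 15753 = -0.46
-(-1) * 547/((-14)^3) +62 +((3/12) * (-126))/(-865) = 146774001/2373560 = 61.84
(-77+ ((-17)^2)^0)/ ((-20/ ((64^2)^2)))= 318767104/ 5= 63753420.80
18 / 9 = 2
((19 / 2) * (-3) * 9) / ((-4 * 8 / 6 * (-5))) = -1539 / 160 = -9.62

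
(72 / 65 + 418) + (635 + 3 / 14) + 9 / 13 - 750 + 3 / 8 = 85509 / 280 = 305.39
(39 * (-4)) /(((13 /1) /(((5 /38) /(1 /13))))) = -390 /19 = -20.53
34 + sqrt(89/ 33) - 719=-685 + sqrt(2937)/ 33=-683.36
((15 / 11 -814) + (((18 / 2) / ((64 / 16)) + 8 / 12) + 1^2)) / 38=-106751 / 5016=-21.28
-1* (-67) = 67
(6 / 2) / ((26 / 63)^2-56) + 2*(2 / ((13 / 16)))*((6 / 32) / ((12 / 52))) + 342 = 76657541 / 221588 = 345.95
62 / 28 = 31 / 14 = 2.21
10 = 10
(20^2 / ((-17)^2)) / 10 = 40 / 289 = 0.14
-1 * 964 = -964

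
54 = 54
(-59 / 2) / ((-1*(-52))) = -59 / 104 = -0.57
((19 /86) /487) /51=19 /2135982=0.00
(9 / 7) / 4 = 9 / 28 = 0.32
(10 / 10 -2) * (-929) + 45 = 974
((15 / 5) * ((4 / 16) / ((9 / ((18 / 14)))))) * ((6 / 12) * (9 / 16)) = 27 / 896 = 0.03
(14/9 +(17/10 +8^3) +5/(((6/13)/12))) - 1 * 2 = 57893/90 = 643.26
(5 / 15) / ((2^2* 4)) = 1 / 48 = 0.02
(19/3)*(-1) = -19/3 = -6.33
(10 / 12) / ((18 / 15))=25 / 36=0.69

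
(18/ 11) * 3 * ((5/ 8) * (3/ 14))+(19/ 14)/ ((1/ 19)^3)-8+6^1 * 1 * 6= 5751777/ 616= 9337.30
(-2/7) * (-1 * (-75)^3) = -843750/7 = -120535.71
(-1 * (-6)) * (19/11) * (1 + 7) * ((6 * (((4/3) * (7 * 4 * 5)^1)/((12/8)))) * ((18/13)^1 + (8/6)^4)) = 3259074560/11583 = 281367.05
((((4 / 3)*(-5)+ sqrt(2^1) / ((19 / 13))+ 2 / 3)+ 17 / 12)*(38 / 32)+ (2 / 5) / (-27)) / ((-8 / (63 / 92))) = 330071 / 706560 - 819*sqrt(2) / 11776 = 0.37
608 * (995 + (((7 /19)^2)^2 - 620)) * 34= 53173580288 /6859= 7752380.86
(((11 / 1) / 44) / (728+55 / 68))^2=289 / 2456094481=0.00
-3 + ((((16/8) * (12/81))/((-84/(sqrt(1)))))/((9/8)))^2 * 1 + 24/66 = -755174845/286446699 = -2.64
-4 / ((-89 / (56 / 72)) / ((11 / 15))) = 308 / 12015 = 0.03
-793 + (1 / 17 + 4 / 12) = -40423 / 51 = -792.61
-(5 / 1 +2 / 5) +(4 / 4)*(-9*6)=-297 / 5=-59.40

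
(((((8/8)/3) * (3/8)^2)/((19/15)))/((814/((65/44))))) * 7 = 0.00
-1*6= -6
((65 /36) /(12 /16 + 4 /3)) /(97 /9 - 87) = -39 /3430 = -0.01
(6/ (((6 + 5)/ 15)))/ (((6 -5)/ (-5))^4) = 56250/ 11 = 5113.64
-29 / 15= -1.93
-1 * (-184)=184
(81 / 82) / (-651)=-27 / 17794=-0.00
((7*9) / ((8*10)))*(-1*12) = -189 / 20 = -9.45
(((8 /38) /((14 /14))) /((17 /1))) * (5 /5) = 4 /323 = 0.01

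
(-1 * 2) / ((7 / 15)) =-30 / 7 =-4.29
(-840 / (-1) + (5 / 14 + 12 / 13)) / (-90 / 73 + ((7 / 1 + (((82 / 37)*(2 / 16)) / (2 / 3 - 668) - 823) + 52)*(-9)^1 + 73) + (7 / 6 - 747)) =54589684116 / 402436432589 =0.14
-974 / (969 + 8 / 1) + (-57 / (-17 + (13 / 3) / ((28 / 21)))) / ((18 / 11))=1.54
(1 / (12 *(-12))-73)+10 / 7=-72151 / 1008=-71.58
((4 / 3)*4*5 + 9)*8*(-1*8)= -6848 / 3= -2282.67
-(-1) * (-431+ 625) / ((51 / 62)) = 12028 / 51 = 235.84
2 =2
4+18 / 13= 70 / 13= 5.38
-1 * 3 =-3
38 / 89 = 0.43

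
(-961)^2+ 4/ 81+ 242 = 74824807/ 81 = 923763.05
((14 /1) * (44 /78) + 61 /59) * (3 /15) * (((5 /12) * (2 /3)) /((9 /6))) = 20551 /62127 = 0.33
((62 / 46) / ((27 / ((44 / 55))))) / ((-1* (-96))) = 31 / 74520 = 0.00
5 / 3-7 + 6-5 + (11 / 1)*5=152 / 3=50.67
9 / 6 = 3 / 2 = 1.50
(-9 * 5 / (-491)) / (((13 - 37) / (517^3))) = -2072826195 / 3928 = -527705.24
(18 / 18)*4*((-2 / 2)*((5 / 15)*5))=-20 / 3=-6.67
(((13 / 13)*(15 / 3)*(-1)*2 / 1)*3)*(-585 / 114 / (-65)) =-45 / 19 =-2.37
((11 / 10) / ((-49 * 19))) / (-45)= 11 / 418950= 0.00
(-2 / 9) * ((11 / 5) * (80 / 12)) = -88 / 27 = -3.26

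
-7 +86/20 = -27/10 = -2.70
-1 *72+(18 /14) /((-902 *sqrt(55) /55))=-72-9 *sqrt(55) /6314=-72.01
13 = 13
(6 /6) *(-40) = -40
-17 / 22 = -0.77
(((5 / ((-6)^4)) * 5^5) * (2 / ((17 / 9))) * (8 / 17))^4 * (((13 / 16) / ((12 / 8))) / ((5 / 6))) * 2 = 154972076416015625 / 91535889140802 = 1693.02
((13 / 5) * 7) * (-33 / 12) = -50.05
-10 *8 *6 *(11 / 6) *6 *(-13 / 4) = 17160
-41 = -41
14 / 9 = 1.56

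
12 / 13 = 0.92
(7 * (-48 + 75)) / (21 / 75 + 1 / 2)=3150 / 13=242.31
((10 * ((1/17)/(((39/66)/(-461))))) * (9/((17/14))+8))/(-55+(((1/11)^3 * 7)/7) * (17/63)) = 1114072635060/8663450393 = 128.59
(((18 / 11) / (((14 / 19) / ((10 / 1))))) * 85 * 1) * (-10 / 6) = -242250 / 77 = -3146.10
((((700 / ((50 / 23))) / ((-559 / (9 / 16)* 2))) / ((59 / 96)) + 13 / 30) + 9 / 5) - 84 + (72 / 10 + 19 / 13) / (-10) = -205050529 / 2473575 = -82.90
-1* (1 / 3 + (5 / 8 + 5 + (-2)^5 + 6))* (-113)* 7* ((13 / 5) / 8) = -4946123 / 960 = -5152.21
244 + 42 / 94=11489 / 47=244.45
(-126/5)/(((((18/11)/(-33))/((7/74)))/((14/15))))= 41503/925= 44.87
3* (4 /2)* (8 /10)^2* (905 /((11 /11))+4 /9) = 260768 /75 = 3476.91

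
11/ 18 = 0.61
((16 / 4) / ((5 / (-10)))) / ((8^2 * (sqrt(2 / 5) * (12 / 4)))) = -sqrt(10) / 48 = -0.07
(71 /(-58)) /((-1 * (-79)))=-71 /4582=-0.02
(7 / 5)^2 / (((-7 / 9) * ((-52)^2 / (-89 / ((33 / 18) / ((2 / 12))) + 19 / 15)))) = 0.01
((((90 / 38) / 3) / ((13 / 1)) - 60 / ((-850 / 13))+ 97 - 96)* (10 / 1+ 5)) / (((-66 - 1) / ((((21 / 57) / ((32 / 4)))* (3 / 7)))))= -46728 / 5345327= -0.01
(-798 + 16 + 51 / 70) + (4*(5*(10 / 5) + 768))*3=598831 / 70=8554.73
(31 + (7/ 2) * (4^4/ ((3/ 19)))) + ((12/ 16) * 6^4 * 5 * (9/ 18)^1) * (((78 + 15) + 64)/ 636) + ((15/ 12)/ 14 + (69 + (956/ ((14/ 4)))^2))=5047423337/ 62328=80981.63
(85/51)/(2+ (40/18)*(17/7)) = 105/466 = 0.23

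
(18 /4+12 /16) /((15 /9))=63 /20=3.15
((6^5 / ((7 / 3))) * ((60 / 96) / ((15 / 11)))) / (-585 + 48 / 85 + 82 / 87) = -79067340 / 30204503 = -2.62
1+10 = 11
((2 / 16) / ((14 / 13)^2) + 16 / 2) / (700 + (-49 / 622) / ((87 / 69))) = 114658547 / 9898370832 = 0.01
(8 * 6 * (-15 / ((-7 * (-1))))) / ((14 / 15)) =-5400 / 49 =-110.20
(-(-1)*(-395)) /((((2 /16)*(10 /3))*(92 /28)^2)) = -87.81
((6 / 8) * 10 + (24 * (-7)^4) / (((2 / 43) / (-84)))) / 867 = -69379291 / 578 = -120033.38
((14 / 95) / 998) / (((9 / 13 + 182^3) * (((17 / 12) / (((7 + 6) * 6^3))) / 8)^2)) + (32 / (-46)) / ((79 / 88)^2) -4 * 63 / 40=-2206094488025913658289 / 308241829781770485910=-7.16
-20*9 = -180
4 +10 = 14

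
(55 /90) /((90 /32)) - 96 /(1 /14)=-544232 /405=-1343.78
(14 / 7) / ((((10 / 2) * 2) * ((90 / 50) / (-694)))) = -694 / 9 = -77.11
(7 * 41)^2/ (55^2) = 82369/ 3025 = 27.23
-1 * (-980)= 980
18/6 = 3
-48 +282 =234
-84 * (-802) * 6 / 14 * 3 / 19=86616 / 19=4558.74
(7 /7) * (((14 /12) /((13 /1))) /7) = 1 /78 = 0.01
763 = 763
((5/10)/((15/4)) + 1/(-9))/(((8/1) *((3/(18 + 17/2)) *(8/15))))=53/1152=0.05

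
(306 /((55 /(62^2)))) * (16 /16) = 1176264 /55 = 21386.62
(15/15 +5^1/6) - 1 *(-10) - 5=41/6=6.83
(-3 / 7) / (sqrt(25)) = -3 / 35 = -0.09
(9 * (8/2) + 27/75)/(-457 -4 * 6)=-909/12025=-0.08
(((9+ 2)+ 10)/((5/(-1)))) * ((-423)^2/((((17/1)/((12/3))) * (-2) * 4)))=3757509/170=22102.99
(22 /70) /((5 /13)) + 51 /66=6121 /3850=1.59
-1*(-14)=14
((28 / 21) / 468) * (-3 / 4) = -1 / 468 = -0.00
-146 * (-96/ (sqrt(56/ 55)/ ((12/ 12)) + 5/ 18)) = -69379200/ 16769 + 9082368 * sqrt(770)/ 16769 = 10891.90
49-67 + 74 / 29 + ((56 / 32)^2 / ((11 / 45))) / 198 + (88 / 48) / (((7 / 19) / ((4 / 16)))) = -33345047 / 2358048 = -14.14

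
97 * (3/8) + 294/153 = 15625/408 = 38.30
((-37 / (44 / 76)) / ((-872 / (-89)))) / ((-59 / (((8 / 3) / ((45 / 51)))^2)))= 144654904 / 143250525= 1.01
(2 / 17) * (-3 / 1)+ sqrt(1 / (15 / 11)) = -6 / 17+ sqrt(165) / 15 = 0.50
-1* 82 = -82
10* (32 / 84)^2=640 / 441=1.45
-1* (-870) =870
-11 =-11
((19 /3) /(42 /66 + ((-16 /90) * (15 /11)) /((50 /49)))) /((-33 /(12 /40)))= -95 /658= -0.14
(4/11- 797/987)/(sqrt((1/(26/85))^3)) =-125294 * sqrt(2210)/78441825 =-0.08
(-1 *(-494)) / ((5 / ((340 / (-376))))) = -4199 / 47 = -89.34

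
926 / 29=31.93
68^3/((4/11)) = 864688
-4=-4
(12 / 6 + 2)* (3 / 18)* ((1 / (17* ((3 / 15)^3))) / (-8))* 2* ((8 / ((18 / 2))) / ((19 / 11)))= -5500 / 8721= -0.63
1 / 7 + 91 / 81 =718 / 567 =1.27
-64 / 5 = -12.80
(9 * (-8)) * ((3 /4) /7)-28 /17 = -1114 /119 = -9.36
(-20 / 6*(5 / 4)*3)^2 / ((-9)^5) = -625 / 236196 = -0.00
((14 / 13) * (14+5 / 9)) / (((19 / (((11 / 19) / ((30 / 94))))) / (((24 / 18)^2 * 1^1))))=15170848 / 5701995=2.66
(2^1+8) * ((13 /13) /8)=5 /4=1.25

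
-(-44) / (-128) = -11 / 32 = -0.34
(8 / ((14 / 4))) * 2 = 32 / 7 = 4.57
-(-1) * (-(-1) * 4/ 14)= 2/ 7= 0.29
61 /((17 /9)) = 549 /17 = 32.29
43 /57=0.75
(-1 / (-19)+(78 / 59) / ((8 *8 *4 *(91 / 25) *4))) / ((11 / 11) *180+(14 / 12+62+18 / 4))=638643 / 2985124352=0.00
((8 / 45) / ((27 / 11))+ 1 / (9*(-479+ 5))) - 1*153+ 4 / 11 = -322165181 / 2111670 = -152.56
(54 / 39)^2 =324 / 169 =1.92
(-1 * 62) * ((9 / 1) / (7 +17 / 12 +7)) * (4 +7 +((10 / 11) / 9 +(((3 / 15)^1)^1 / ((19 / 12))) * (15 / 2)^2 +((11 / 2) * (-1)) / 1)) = -17781972 / 38665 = -459.90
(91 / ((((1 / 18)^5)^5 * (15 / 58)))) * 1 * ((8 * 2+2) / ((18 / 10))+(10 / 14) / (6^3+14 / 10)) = 92164350337604303007906354068352663552 / 1087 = 84787810798164032205985610000000000.00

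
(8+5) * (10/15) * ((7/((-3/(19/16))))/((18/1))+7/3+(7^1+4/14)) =744185/9072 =82.03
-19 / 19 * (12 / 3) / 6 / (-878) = 1 / 1317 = 0.00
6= 6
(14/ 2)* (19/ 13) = 133/ 13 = 10.23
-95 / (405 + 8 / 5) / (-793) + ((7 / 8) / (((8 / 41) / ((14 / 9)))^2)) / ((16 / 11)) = 538164232663 / 14075762688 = 38.23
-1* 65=-65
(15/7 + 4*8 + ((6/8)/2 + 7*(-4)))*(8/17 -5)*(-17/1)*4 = 4015/2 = 2007.50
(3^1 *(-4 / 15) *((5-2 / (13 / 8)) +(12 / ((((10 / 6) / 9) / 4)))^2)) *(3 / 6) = -43672466 / 1625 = -26875.36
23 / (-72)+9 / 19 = 211 / 1368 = 0.15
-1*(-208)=208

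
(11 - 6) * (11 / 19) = 55 / 19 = 2.89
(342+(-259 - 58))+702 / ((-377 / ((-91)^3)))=40693559 / 29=1403226.17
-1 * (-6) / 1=6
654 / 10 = 327 / 5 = 65.40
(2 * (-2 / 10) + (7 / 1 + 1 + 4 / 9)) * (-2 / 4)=-181 / 45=-4.02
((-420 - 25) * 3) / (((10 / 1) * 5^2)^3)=-267 / 3125000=-0.00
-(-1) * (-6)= -6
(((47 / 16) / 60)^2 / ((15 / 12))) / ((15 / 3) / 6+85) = 0.00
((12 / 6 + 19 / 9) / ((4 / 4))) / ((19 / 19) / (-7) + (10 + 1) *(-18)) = -259 / 12483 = -0.02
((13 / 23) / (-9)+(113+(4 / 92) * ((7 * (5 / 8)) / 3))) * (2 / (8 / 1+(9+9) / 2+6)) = 187129 / 19044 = 9.83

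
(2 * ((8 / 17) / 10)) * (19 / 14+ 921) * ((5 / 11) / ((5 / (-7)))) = -51652 / 935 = -55.24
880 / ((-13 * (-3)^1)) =880 / 39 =22.56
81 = 81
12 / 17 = 0.71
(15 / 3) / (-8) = -5 / 8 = -0.62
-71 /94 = -0.76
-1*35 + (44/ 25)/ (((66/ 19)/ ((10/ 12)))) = -1556/ 45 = -34.58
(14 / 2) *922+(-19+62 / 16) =51511 / 8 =6438.88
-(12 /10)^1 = -6 /5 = -1.20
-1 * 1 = -1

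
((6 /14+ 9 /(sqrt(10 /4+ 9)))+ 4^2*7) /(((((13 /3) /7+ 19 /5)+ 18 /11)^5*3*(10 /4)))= 1233278531533125*sqrt(46) /192453573803361550576+ 15406193719310625 /8367546687102676112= 0.00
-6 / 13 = -0.46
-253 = -253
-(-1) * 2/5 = 2/5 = 0.40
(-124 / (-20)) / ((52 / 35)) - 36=-1655 / 52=-31.83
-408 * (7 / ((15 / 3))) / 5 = -2856 / 25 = -114.24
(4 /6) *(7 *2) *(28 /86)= 3.04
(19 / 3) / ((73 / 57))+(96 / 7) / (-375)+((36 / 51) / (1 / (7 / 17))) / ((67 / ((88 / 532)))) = 4.91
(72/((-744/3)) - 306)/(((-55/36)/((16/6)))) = 182304/341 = 534.62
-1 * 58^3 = -195112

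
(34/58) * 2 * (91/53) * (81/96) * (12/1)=125307/6148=20.38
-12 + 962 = 950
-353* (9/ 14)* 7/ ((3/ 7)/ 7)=-51891/ 2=-25945.50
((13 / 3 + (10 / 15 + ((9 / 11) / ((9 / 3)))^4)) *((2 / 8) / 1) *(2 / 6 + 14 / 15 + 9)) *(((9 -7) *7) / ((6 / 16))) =28728112 / 59895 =479.64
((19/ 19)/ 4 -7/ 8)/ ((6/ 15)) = -25/ 16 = -1.56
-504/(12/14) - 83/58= -34187/58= -589.43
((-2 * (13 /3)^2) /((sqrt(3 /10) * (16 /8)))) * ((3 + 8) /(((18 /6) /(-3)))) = 1859 * sqrt(30) /27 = 377.12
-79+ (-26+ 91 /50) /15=-20153 /250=-80.61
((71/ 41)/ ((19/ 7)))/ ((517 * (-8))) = -497/ 3221944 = -0.00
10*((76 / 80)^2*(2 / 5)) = 361 / 100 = 3.61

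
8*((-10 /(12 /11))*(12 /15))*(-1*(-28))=-4928 /3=-1642.67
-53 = -53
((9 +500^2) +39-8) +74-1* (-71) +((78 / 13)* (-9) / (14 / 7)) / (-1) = 250212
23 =23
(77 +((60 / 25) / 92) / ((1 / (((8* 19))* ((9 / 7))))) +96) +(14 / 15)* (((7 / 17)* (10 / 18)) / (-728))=3421925657 / 19213740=178.10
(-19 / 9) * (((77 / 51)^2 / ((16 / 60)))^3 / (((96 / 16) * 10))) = -99000630542275 / 4504649677056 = -21.98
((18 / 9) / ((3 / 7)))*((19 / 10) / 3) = 133 / 45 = 2.96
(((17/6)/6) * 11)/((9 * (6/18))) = 187/108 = 1.73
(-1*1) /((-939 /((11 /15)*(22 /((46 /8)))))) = 968 /323955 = 0.00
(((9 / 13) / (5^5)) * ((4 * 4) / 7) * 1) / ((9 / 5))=16 / 56875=0.00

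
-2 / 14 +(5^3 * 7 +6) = 6166 / 7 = 880.86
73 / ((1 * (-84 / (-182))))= 949 / 6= 158.17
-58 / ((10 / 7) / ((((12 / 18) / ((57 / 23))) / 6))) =-4669 / 2565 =-1.82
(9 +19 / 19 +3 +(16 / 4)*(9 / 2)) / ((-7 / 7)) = -31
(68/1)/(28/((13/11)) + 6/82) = 36244/12667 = 2.86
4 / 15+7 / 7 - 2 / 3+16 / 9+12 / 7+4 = 2549 / 315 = 8.09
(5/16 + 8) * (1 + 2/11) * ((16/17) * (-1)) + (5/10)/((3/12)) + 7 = -46/187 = -0.25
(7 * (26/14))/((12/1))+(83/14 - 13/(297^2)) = 17318003/2469852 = 7.01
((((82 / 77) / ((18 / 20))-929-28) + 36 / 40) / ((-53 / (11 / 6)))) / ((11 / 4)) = 6617573 / 550935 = 12.01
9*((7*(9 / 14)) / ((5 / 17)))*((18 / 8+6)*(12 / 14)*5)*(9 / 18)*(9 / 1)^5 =8049736827 / 56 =143745300.48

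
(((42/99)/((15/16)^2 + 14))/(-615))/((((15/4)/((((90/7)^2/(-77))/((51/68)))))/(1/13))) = 32768/12037038013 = 0.00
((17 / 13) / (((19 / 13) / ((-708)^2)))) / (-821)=-8521488 / 15599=-546.28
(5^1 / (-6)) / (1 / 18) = -15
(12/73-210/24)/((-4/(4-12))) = -2507/146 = -17.17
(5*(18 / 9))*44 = 440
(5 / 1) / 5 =1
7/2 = 3.50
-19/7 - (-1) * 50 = 331/7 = 47.29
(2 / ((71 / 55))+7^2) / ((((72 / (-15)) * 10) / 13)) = -46657 / 3408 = -13.69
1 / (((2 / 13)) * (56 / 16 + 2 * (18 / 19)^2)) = 4693 / 3823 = 1.23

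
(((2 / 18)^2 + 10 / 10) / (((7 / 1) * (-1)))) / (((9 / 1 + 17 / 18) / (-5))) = 820 / 11277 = 0.07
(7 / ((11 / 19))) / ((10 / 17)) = 20.55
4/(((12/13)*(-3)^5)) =-13/729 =-0.02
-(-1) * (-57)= -57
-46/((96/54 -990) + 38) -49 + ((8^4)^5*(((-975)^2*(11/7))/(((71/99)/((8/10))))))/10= 408286043400192815317228756651/2125172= 192119058316311722212239.20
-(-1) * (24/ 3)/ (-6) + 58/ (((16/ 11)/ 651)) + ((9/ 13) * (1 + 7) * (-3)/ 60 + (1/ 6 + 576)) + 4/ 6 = 13797601/ 520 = 26533.85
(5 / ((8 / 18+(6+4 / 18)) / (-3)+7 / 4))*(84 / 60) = -252 / 17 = -14.82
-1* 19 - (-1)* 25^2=606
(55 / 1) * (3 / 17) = 9.71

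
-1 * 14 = -14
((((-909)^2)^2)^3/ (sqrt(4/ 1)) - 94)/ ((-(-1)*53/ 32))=5091978735285777063453920756332375888/ 53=96075070477090133272715490000000000.00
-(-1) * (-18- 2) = -20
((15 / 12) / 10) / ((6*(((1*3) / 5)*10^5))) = 1 / 2880000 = 0.00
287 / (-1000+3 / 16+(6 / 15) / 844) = -4844560 / 16876827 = -0.29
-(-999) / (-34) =-999 / 34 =-29.38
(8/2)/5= 4/5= 0.80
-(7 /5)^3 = -343 /125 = -2.74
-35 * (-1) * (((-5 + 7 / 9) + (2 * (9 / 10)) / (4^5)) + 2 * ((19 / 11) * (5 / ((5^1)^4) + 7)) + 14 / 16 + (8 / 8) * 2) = 800.24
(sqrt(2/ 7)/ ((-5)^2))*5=sqrt(14)/ 35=0.11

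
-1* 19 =-19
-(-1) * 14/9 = 1.56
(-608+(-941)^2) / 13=884873 / 13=68067.15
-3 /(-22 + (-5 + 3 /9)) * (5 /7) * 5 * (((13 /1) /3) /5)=0.35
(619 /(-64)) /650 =-619 /41600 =-0.01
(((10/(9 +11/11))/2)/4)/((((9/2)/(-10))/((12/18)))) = -5/27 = -0.19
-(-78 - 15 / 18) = 473 / 6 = 78.83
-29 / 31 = -0.94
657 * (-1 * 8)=-5256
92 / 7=13.14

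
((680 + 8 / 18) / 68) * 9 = 1531 / 17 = 90.06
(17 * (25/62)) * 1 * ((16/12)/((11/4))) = 3400/1023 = 3.32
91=91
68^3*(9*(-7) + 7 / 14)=-19652000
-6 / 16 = -3 / 8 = -0.38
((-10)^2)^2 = 10000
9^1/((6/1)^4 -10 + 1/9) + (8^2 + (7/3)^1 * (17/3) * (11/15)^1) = 73.70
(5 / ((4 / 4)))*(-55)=-275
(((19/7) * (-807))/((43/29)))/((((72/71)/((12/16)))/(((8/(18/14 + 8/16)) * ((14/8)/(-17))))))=73664843/146200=503.86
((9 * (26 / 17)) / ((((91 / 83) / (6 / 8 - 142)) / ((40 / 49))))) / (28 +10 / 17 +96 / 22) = -15475350 / 352261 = -43.93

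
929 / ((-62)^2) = 929 / 3844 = 0.24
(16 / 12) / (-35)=-4 / 105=-0.04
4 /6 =2 /3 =0.67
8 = 8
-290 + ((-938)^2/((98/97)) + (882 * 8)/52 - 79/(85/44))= 962091232/1105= 870670.80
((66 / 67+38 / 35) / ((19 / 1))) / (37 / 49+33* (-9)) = -8498 / 23098585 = -0.00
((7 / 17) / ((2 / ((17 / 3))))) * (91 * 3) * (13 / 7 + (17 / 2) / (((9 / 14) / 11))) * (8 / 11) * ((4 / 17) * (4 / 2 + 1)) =13511680 / 561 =24084.99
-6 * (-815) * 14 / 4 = 17115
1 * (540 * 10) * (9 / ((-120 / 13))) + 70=-5195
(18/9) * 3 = 6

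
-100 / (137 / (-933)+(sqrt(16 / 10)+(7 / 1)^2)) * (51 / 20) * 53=-269.66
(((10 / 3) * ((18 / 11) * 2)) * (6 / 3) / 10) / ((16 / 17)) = 51 / 22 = 2.32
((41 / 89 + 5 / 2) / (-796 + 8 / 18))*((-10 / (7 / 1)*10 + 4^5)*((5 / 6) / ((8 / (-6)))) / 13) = 0.18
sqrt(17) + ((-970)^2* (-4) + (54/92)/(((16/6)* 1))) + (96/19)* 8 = -26314807037/6992 + sqrt(17) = -3763555.24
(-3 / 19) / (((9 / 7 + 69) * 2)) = -7 / 6232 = -0.00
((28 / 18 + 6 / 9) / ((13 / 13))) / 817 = 20 / 7353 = 0.00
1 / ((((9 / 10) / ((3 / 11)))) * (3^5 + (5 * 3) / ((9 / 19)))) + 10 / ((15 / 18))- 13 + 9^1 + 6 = 63453 / 4532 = 14.00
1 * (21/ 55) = 0.38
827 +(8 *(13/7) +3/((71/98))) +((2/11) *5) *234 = 5788051/5467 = 1058.73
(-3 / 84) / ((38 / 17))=-17 / 1064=-0.02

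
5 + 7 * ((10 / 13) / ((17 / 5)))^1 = 1455 / 221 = 6.58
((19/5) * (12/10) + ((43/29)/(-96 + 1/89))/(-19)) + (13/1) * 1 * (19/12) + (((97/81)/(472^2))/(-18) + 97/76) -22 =168970613340663119/38224651549622400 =4.42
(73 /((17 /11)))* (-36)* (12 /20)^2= -612.17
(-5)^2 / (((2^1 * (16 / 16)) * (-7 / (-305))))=7625 / 14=544.64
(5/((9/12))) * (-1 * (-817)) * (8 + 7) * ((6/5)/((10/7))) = 68628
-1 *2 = -2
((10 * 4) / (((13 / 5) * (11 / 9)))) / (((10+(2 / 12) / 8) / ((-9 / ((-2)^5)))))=24300 / 68783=0.35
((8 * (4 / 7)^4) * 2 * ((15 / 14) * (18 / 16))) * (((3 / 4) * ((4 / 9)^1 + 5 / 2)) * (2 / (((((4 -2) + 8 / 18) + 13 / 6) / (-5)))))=-13737600 / 1394981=-9.85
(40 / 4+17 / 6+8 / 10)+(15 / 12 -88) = -4387 / 60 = -73.12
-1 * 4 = -4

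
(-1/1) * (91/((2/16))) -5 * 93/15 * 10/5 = -790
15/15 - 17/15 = -2/15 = -0.13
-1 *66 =-66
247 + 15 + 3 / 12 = 1049 / 4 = 262.25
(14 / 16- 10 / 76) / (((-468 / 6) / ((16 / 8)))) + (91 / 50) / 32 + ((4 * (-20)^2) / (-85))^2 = 121418396159 / 342638400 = 354.36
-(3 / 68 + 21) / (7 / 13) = -18603 / 476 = -39.08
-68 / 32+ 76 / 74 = -325 / 296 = -1.10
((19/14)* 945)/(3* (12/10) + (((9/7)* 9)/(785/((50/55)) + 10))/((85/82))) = 296247525/834524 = 354.99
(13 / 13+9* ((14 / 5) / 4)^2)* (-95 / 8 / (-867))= 10279 / 138720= 0.07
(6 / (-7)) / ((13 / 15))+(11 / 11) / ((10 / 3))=-627 / 910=-0.69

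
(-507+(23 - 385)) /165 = -5.27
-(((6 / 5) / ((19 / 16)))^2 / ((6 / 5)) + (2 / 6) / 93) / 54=-430349 / 27194130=-0.02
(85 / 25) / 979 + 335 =1639842 / 4895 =335.00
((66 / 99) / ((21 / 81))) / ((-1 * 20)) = -9 / 70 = -0.13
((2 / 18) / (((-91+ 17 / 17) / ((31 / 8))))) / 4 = -31 / 25920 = -0.00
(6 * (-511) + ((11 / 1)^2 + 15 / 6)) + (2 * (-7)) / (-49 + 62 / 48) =-6737653 / 2290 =-2942.21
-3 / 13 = -0.23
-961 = -961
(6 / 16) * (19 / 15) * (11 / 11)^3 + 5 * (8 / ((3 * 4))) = 457 / 120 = 3.81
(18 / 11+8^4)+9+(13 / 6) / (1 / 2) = 135662 / 33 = 4110.97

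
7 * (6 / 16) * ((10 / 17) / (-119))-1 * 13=-15043 / 1156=-13.01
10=10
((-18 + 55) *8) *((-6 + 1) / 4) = -370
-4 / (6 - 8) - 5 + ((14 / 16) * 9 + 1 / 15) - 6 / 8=503 / 120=4.19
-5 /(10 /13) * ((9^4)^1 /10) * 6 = -255879 /10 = -25587.90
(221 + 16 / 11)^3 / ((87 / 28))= 410260721444 / 115797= 3542930.49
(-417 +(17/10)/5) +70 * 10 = 14167/50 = 283.34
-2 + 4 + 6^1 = 8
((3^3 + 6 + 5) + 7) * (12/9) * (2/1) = 120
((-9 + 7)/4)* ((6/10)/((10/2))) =-3/50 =-0.06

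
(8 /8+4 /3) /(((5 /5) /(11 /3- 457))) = -9520 /9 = -1057.78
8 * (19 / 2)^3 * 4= 27436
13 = 13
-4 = -4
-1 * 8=-8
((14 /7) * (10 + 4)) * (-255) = -7140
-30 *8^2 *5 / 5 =-1920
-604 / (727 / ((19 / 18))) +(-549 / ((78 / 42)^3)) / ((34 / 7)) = -9053266031 / 488749014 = -18.52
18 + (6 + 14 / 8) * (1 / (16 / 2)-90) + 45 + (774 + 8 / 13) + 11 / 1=63267 / 416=152.08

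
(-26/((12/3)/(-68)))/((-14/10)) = -2210/7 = -315.71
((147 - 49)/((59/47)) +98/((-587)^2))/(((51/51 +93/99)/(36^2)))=1060573290777/20329571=52169.00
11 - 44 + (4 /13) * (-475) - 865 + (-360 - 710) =-27484 /13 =-2114.15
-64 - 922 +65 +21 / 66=-20255 / 22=-920.68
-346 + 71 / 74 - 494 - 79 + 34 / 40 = -917.19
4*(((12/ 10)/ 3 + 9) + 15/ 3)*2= 576/ 5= 115.20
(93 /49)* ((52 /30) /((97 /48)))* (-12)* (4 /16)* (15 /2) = -174096 /4753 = -36.63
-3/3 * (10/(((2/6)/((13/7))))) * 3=-1170/7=-167.14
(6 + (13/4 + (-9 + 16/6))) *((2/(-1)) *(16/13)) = -280/39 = -7.18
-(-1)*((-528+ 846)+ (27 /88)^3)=216727779 /681472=318.03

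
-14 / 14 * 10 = -10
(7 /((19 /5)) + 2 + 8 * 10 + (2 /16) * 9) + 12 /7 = 86.68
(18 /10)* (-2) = -18 /5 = -3.60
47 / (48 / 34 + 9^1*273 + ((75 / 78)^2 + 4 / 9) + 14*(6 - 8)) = 4861116 / 251514221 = 0.02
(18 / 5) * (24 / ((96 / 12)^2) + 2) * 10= 171 / 2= 85.50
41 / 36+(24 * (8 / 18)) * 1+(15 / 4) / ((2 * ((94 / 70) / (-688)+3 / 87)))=69.44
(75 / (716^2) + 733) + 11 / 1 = 744.00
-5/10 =-1/2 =-0.50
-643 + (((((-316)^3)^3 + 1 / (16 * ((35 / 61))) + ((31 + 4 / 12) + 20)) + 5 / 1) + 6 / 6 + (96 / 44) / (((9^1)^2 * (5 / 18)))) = -116122320568780667494663319 / 3696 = -31418376777267496616521.46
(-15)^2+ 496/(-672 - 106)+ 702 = 360355/389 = 926.36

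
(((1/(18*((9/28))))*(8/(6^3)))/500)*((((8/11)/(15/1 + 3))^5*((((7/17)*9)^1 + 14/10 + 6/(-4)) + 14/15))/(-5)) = -829696/662941107473101875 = -0.00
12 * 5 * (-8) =-480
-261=-261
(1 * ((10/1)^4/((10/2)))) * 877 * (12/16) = 1315500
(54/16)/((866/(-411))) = -11097/6928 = -1.60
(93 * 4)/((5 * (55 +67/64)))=23808/17935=1.33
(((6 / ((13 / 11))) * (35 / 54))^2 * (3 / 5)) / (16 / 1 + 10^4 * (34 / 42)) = 207515 / 259081056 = 0.00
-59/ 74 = -0.80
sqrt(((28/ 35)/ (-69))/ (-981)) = 2 * sqrt(37605)/ 112815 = 0.00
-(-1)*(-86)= -86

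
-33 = -33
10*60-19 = 581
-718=-718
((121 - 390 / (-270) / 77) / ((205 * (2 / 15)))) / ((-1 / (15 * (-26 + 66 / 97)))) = 514937240 / 306229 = 1681.54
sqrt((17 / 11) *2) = sqrt(374) / 11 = 1.76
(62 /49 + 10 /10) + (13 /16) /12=21949 /9408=2.33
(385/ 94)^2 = 16.78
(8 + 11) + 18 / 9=21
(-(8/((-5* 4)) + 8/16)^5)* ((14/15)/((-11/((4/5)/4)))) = 7/41250000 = 0.00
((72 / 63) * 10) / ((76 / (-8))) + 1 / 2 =-187 / 266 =-0.70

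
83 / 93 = 0.89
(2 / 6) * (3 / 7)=1 / 7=0.14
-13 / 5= -2.60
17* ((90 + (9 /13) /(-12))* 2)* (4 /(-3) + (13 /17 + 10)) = 57683 /2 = 28841.50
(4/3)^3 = 64/27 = 2.37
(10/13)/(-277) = -10/3601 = -0.00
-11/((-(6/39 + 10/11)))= 1573/152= 10.35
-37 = -37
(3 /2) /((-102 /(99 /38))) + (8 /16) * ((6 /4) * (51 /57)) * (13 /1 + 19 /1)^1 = 55389 /2584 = 21.44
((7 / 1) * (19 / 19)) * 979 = 6853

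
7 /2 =3.50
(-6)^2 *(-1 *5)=-180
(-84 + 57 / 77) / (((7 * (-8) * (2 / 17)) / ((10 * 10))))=2724675 / 2156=1263.76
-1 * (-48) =48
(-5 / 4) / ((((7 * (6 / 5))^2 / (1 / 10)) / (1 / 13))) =-25 / 183456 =-0.00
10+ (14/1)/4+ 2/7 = 13.79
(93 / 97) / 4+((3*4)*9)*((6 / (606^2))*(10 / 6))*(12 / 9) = 964213 / 3957988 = 0.24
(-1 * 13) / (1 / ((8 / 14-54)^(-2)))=-637 / 139876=-0.00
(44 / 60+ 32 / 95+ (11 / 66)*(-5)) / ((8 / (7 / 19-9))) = -369 / 1444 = -0.26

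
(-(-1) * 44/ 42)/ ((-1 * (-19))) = 0.06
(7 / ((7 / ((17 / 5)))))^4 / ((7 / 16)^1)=1336336 / 4375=305.45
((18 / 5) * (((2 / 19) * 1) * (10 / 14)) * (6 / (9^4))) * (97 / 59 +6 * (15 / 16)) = 3431 / 1906821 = 0.00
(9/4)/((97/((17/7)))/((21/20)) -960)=-459/188080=-0.00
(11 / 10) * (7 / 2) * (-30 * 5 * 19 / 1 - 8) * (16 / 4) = -220066 / 5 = -44013.20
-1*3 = -3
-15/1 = -15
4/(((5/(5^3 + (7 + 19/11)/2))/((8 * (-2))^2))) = 1457152/55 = 26493.67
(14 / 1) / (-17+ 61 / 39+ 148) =273 / 2585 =0.11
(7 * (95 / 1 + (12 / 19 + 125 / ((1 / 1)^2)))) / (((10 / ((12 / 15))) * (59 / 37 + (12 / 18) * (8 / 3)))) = 19543104 / 533425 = 36.64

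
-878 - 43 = -921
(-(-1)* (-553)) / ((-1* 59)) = 553 / 59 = 9.37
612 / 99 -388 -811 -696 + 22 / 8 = -82987 / 44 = -1886.07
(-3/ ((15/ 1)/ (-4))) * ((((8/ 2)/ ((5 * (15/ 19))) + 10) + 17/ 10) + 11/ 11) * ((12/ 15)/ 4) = 4114/ 1875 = 2.19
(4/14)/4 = 1/14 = 0.07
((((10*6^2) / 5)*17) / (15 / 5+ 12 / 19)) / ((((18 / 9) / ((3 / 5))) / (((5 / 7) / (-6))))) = -1938 / 161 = -12.04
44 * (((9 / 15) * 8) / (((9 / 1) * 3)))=352 / 45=7.82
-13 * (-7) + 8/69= 6287/69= 91.12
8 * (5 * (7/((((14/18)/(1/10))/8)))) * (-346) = -99648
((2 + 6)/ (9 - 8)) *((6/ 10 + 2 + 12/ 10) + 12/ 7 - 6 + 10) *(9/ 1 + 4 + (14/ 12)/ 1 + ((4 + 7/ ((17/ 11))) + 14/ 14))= 1073148/ 595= 1803.61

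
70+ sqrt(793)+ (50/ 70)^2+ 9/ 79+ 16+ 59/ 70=115.63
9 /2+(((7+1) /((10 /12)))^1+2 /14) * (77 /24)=4291 /120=35.76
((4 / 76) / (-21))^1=-0.00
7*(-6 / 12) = -7 / 2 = -3.50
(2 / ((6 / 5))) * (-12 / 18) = -1.11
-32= -32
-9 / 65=-0.14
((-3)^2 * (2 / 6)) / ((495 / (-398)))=-398 / 165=-2.41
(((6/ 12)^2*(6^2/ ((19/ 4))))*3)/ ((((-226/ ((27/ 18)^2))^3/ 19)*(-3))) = 6561/ 184690816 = 0.00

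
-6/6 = -1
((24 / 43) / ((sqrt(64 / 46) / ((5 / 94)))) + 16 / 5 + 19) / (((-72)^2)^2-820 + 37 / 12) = 90 * sqrt(46) / 651724943849 + 1332 / 1612382345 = 0.00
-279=-279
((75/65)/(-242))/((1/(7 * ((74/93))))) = -1295/48763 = -0.03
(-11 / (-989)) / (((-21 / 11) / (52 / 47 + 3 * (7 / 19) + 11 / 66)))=-0.01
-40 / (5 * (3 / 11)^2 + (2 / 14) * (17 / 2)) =-67760 / 2687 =-25.22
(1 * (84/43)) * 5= 420/43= 9.77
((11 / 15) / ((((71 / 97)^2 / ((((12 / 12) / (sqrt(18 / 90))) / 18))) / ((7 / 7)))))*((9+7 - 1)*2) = 103499*sqrt(5) / 45369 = 5.10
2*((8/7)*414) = 6624/7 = 946.29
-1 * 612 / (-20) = 153 / 5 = 30.60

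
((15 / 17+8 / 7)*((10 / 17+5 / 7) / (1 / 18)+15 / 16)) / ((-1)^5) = -11188425 / 226576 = -49.38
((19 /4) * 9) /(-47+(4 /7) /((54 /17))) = -32319 /35396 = -0.91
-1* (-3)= 3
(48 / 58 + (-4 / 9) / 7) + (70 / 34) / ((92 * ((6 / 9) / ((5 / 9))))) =4473263 / 5714856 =0.78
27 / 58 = 0.47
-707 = -707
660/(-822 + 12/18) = -45/56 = -0.80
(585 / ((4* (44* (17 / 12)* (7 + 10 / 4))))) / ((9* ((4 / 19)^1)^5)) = 25412595 / 382976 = 66.36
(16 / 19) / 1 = 16 / 19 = 0.84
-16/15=-1.07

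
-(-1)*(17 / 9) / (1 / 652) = 11084 / 9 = 1231.56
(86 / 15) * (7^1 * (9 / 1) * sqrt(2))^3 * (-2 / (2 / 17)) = -243712476 * sqrt(2) / 5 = -68932297.78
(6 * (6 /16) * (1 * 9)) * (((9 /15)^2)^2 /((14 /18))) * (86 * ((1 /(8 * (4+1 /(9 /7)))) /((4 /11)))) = 5845851 /280000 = 20.88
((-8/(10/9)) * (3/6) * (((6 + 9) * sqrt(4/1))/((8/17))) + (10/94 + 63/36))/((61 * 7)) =-42797/80276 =-0.53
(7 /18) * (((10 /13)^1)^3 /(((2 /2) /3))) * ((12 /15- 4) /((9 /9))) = -11200 /6591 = -1.70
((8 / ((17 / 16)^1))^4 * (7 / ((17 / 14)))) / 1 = 18527.69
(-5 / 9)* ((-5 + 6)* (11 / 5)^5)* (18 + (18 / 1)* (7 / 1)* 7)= -644204 / 25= -25768.16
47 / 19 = 2.47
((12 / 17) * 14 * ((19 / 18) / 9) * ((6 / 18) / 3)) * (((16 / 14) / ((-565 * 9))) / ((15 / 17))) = -608 / 18534825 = -0.00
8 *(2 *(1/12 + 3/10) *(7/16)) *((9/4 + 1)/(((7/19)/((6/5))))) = 28.40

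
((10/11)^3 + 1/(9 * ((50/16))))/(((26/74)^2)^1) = 322602112/50611275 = 6.37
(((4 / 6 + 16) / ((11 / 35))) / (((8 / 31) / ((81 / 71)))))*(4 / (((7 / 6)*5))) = 125550 / 781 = 160.76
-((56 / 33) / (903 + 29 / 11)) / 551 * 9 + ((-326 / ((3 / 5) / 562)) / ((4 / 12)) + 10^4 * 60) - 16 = -316076.00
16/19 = 0.84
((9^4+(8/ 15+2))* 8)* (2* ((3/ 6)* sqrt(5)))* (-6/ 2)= -787624* sqrt(5)/ 5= -352236.16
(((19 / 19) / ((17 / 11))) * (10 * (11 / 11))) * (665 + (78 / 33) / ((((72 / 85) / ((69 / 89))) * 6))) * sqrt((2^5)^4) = 60031916800 / 13617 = 4408600.78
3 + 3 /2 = 9 /2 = 4.50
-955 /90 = -10.61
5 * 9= 45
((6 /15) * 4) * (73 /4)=146 /5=29.20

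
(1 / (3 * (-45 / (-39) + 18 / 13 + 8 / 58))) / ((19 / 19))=377 / 3027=0.12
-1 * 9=-9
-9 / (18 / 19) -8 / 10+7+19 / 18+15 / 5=34 / 45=0.76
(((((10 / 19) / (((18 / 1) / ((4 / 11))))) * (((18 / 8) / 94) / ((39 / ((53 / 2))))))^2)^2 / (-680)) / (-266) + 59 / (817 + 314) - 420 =-2429343114761178773571850000409639 / 5784868784584193634655886905344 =-419.95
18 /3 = 6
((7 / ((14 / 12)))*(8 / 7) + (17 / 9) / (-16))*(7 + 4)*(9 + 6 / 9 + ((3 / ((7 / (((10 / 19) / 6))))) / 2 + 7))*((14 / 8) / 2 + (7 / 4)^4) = 124367093125 / 9805824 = 12682.98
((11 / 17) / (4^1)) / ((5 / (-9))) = -99 / 340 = -0.29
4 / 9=0.44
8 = 8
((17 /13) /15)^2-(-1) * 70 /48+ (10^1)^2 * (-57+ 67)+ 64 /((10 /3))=1020.67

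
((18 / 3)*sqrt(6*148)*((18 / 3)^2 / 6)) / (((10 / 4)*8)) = 18*sqrt(222) / 5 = 53.64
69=69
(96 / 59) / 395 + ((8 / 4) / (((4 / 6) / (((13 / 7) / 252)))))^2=37129969 / 8057563920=0.00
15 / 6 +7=19 / 2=9.50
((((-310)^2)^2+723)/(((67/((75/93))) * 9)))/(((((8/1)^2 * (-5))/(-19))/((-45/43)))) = -4386725093425/5715904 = -767459.55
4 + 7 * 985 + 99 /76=6900.30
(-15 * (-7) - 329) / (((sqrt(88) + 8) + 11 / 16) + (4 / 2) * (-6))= -16384 * sqrt(22) / 2817 - 27136 / 2817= -36.91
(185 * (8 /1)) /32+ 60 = 425 /4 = 106.25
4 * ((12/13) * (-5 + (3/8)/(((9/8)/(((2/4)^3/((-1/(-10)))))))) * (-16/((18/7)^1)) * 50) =616000/117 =5264.96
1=1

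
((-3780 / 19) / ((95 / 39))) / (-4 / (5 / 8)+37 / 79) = 3882060 / 281941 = 13.77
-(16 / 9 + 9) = -97 / 9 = -10.78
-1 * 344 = -344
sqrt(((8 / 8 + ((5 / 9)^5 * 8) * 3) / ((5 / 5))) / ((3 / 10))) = sqrt(446830) / 243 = 2.75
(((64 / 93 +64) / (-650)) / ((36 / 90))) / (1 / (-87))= 43616 / 2015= 21.65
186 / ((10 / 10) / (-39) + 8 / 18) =21762 / 49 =444.12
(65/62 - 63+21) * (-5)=12695/62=204.76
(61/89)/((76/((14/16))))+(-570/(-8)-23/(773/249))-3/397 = 1060149039011/16605944672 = 63.84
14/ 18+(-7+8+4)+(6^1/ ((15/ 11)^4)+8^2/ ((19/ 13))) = 16448858/ 320625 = 51.30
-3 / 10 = -0.30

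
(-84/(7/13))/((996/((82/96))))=-533/3984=-0.13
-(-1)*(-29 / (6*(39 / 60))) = -290 / 39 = -7.44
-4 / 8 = -1 / 2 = -0.50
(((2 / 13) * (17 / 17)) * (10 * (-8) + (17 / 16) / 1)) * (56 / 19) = -8841 / 247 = -35.79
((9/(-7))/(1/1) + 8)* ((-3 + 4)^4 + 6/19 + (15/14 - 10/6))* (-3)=-14.51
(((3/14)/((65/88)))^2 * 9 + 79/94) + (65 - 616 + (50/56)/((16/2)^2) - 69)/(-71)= 1826936156127/176855660800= 10.33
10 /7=1.43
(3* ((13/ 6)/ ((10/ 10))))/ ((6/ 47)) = 611/ 12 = 50.92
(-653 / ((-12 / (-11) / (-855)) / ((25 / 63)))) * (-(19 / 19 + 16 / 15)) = -105769675 / 252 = -419720.93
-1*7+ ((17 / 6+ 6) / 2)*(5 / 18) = -1247 / 216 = -5.77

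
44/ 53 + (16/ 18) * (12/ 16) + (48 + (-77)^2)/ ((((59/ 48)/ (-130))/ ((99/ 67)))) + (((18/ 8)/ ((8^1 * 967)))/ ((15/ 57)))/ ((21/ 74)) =-317917158227392877/ 340359941040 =-934061.62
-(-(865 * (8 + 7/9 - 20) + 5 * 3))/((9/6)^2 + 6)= -31720/27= -1174.81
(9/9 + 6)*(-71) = -497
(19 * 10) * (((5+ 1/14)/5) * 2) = 2698/7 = 385.43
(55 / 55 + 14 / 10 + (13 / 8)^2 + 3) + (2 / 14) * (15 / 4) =8.58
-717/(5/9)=-6453/5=-1290.60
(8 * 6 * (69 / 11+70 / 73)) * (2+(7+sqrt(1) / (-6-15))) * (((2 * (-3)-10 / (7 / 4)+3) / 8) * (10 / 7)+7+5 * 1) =8938970608 / 275429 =32454.72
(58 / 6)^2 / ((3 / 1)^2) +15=2056 / 81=25.38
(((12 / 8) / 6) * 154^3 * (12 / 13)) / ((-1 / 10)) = -109567920 / 13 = -8428301.54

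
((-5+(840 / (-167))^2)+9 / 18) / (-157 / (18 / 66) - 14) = -3480597 / 98671282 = -0.04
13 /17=0.76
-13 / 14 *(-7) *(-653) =-8489 / 2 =-4244.50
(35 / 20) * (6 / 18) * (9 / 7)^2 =27 / 28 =0.96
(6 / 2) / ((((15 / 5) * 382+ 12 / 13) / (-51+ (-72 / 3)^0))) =-65 / 497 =-0.13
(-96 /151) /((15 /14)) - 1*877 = -662583 /755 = -877.59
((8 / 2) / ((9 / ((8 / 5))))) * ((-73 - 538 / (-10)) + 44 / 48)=-8776 / 675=-13.00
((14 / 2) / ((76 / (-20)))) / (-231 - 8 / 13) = 455 / 57209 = 0.01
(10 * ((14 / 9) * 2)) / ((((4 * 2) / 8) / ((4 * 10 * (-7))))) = -78400 / 9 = -8711.11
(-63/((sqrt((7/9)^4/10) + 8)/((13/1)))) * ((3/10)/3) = -42987672/4196639 + 3250611 * sqrt(10)/41966390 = -10.00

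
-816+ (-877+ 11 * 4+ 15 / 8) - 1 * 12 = -13273 / 8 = -1659.12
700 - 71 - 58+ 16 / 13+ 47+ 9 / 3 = 8089 / 13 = 622.23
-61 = -61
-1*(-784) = 784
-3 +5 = 2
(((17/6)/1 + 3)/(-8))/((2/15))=-175/32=-5.47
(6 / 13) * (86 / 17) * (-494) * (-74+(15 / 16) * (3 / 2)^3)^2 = -201497908539 / 34816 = -5787508.86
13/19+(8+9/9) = 184/19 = 9.68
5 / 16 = 0.31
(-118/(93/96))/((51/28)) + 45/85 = -104891/1581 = -66.34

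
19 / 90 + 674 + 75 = 67429 / 90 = 749.21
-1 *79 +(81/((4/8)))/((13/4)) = -379/13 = -29.15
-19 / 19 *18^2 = -324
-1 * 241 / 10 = -241 / 10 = -24.10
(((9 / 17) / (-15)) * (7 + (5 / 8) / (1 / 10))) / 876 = -53 / 99280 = -0.00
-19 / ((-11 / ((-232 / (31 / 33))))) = -13224 / 31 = -426.58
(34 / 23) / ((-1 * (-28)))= 17 / 322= 0.05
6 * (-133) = -798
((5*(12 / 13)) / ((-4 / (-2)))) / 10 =3 / 13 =0.23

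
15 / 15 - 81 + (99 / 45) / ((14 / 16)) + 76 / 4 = -2047 / 35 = -58.49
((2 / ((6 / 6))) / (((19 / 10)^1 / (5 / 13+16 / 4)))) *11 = 660 / 13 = 50.77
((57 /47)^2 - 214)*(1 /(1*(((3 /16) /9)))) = -22534896 /2209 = -10201.40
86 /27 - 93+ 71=-508 /27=-18.81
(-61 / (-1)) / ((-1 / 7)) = -427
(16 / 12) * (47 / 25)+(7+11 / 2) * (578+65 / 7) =7710757 / 1050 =7343.58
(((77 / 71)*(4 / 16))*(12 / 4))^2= 53361 / 80656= 0.66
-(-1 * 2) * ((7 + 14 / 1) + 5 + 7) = 66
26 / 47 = 0.55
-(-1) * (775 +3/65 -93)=44333/65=682.05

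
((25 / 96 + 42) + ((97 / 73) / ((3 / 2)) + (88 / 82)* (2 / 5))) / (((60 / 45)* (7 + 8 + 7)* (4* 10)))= 62602349 / 1685657600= 0.04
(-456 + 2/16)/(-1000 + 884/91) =25529/55456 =0.46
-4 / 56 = -1 / 14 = -0.07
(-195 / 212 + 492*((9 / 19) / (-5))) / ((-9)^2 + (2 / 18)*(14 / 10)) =-8615349 / 14710256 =-0.59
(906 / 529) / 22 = 453 / 5819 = 0.08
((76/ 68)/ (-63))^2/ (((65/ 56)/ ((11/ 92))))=7942/ 244975185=0.00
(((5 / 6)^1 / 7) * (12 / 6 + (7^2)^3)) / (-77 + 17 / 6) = -117651 / 623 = -188.85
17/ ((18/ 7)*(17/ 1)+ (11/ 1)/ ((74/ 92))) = 4403/ 14864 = 0.30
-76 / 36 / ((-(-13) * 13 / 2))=-38 / 1521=-0.02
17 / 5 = 3.40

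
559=559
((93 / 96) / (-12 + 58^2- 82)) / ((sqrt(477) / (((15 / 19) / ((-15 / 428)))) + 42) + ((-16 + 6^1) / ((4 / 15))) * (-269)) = 63023 * sqrt(53) / 163900408703312880 + 798922669 / 27316734783885480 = 0.00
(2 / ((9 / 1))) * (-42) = -28 / 3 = -9.33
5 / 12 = 0.42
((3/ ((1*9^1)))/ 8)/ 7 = 1/ 168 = 0.01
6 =6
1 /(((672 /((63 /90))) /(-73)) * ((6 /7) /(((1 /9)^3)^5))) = -511 /1185932920865178240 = -0.00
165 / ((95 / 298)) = 9834 / 19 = 517.58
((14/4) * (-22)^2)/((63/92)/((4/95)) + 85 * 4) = 623392/131105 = 4.75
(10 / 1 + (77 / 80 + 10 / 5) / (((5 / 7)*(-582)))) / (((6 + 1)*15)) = 775447 / 8148000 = 0.10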